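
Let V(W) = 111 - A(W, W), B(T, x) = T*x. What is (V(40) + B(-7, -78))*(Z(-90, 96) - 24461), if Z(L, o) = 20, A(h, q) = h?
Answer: -15080097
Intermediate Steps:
V(W) = 111 - W
(V(40) + B(-7, -78))*(Z(-90, 96) - 24461) = ((111 - 1*40) - 7*(-78))*(20 - 24461) = ((111 - 40) + 546)*(-24441) = (71 + 546)*(-24441) = 617*(-24441) = -15080097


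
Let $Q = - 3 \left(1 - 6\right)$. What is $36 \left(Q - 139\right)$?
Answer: $-4464$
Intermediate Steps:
$Q = 15$ ($Q = \left(-3\right) \left(-5\right) = 15$)
$36 \left(Q - 139\right) = 36 \left(15 - 139\right) = 36 \left(-124\right) = -4464$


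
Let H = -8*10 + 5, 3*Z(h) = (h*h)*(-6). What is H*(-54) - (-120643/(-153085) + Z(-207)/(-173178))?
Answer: 662563903918/163647865 ≈ 4048.7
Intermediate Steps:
Z(h) = -2*h**2 (Z(h) = ((h*h)*(-6))/3 = (h**2*(-6))/3 = (-6*h**2)/3 = -2*h**2)
H = -75 (H = -80 + 5 = -75)
H*(-54) - (-120643/(-153085) + Z(-207)/(-173178)) = -75*(-54) - (-120643/(-153085) - 2*(-207)**2/(-173178)) = 4050 - (-120643*(-1/153085) - 2*42849*(-1/173178)) = 4050 - (120643/153085 - 85698*(-1/173178)) = 4050 - (120643/153085 + 529/1069) = 4050 - 1*209949332/163647865 = 4050 - 209949332/163647865 = 662563903918/163647865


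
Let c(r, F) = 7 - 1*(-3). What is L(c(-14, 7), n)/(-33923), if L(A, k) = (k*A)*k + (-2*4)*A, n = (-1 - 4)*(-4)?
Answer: -3920/33923 ≈ -0.11556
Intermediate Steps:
c(r, F) = 10 (c(r, F) = 7 + 3 = 10)
n = 20 (n = -5*(-4) = 20)
L(A, k) = -8*A + A*k² (L(A, k) = (A*k)*k - 8*A = A*k² - 8*A = -8*A + A*k²)
L(c(-14, 7), n)/(-33923) = (10*(-8 + 20²))/(-33923) = (10*(-8 + 400))*(-1/33923) = (10*392)*(-1/33923) = 3920*(-1/33923) = -3920/33923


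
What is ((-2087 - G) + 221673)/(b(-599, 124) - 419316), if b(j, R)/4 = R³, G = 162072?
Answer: 28757/3603590 ≈ 0.0079801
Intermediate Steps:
b(j, R) = 4*R³
((-2087 - G) + 221673)/(b(-599, 124) - 419316) = ((-2087 - 1*162072) + 221673)/(4*124³ - 419316) = ((-2087 - 162072) + 221673)/(4*1906624 - 419316) = (-164159 + 221673)/(7626496 - 419316) = 57514/7207180 = 57514*(1/7207180) = 28757/3603590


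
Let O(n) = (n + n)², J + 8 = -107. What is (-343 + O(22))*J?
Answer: -183195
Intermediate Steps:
J = -115 (J = -8 - 107 = -115)
O(n) = 4*n² (O(n) = (2*n)² = 4*n²)
(-343 + O(22))*J = (-343 + 4*22²)*(-115) = (-343 + 4*484)*(-115) = (-343 + 1936)*(-115) = 1593*(-115) = -183195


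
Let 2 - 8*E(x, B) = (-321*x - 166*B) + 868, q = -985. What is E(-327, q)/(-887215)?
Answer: 269343/7097720 ≈ 0.037948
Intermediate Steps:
E(x, B) = -433/4 + 83*B/4 + 321*x/8 (E(x, B) = ¼ - ((-321*x - 166*B) + 868)/8 = ¼ - (868 - 321*x - 166*B)/8 = ¼ + (-217/2 + 83*B/4 + 321*x/8) = -433/4 + 83*B/4 + 321*x/8)
E(-327, q)/(-887215) = (-433/4 + (83/4)*(-985) + (321/8)*(-327))/(-887215) = (-433/4 - 81755/4 - 104967/8)*(-1/887215) = -269343/8*(-1/887215) = 269343/7097720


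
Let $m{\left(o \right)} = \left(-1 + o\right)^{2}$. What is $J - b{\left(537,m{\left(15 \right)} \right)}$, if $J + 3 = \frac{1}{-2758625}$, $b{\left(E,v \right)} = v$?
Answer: $- \frac{548966376}{2758625} \approx -199.0$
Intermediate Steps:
$J = - \frac{8275876}{2758625}$ ($J = -3 + \frac{1}{-2758625} = -3 - \frac{1}{2758625} = - \frac{8275876}{2758625} \approx -3.0$)
$J - b{\left(537,m{\left(15 \right)} \right)} = - \frac{8275876}{2758625} - \left(-1 + 15\right)^{2} = - \frac{8275876}{2758625} - 14^{2} = - \frac{8275876}{2758625} - 196 = - \frac{548966376}{2758625}$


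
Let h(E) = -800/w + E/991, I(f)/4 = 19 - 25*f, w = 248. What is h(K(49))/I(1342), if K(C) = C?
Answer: 32527/1373474468 ≈ 2.3682e-5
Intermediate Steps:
I(f) = 76 - 100*f (I(f) = 4*(19 - 25*f) = 76 - 100*f)
h(E) = -100/31 + E/991 (h(E) = -800/248 + E/991 = -800*1/248 + E*(1/991) = -100/31 + E/991)
h(K(49))/I(1342) = (-100/31 + (1/991)*49)/(76 - 100*1342) = (-100/31 + 49/991)/(76 - 134200) = -97581/30721/(-134124) = -97581/30721*(-1/134124) = 32527/1373474468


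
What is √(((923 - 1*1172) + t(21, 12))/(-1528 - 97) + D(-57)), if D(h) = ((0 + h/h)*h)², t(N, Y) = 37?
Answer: √343189405/325 ≈ 57.001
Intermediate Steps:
D(h) = h² (D(h) = ((0 + 1)*h)² = (1*h)² = h²)
√(((923 - 1*1172) + t(21, 12))/(-1528 - 97) + D(-57)) = √(((923 - 1*1172) + 37)/(-1528 - 97) + (-57)²) = √(((923 - 1172) + 37)/(-1625) + 3249) = √((-249 + 37)*(-1/1625) + 3249) = √(-212*(-1/1625) + 3249) = √(212/1625 + 3249) = √(5279837/1625) = √343189405/325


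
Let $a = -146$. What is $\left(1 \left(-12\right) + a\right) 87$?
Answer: $-13746$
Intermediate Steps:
$\left(1 \left(-12\right) + a\right) 87 = \left(1 \left(-12\right) - 146\right) 87 = \left(-12 - 146\right) 87 = \left(-158\right) 87 = -13746$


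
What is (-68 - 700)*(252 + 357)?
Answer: -467712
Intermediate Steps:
(-68 - 700)*(252 + 357) = -768*609 = -467712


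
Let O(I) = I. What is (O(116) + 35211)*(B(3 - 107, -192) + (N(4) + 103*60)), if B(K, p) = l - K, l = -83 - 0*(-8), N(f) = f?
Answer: 219204035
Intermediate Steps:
l = -83 (l = -83 - 1*0 = -83 + 0 = -83)
B(K, p) = -83 - K
(O(116) + 35211)*(B(3 - 107, -192) + (N(4) + 103*60)) = (116 + 35211)*((-83 - (3 - 107)) + (4 + 103*60)) = 35327*((-83 - 1*(-104)) + (4 + 6180)) = 35327*((-83 + 104) + 6184) = 35327*(21 + 6184) = 35327*6205 = 219204035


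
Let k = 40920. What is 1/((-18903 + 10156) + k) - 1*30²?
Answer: -28955699/32173 ≈ -900.00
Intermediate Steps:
1/((-18903 + 10156) + k) - 1*30² = 1/((-18903 + 10156) + 40920) - 1*30² = 1/(-8747 + 40920) - 1*900 = 1/32173 - 900 = -28955699/32173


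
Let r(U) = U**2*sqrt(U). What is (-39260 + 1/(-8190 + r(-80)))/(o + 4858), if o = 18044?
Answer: -13128057569419/7658145044220 - 128*I*sqrt(5)/382907252211 ≈ -1.7143 - 7.4748e-10*I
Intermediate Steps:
r(U) = U**(5/2)
(-39260 + 1/(-8190 + r(-80)))/(o + 4858) = (-39260 + 1/(-8190 + (-80)**(5/2)))/(18044 + 4858) = (-39260 + 1/(-8190 + 25600*I*sqrt(5)))/22902 = (-39260 + 1/(-8190 + 25600*I*sqrt(5)))*(1/22902) = -19630/11451 + 1/(22902*(-8190 + 25600*I*sqrt(5)))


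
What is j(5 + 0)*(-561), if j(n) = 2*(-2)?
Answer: 2244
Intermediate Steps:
j(n) = -4
j(5 + 0)*(-561) = -4*(-561) = 2244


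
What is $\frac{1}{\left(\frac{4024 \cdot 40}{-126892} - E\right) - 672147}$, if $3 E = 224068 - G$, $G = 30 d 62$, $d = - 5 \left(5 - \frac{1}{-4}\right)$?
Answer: $- \frac{95169}{72624663202} \approx -1.3104 \cdot 10^{-6}$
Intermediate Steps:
$d = - \frac{105}{4}$ ($d = - 5 \left(5 - - \frac{1}{4}\right) = - 5 \left(5 + \frac{1}{4}\right) = \left(-5\right) \frac{21}{4} = - \frac{105}{4} \approx -26.25$)
$G = -48825$ ($G = 30 \left(- \frac{105}{4}\right) 62 = \left(- \frac{1575}{2}\right) 62 = -48825$)
$E = \frac{272893}{3}$ ($E = \frac{224068 - -48825}{3} = \frac{224068 + 48825}{3} = \frac{1}{3} \cdot 272893 = \frac{272893}{3} \approx 90964.0$)
$\frac{1}{\left(\frac{4024 \cdot 40}{-126892} - E\right) - 672147} = \frac{1}{\left(\frac{4024 \cdot 40}{-126892} - \frac{272893}{3}\right) - 672147} = \frac{1}{\left(160960 \left(- \frac{1}{126892}\right) - \frac{272893}{3}\right) - 672147} = \frac{1}{\left(- \frac{40240}{31723} - \frac{272893}{3}\right) - 672147} = \frac{1}{- \frac{8657105359}{95169} - 672147} = \frac{1}{- \frac{72624663202}{95169}} = - \frac{95169}{72624663202}$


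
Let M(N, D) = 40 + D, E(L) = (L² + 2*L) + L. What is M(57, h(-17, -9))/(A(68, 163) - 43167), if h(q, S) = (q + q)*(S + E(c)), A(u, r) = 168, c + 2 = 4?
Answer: -2/14333 ≈ -0.00013954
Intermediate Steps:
c = 2 (c = -2 + 4 = 2)
E(L) = L² + 3*L
h(q, S) = 2*q*(10 + S) (h(q, S) = (q + q)*(S + 2*(3 + 2)) = (2*q)*(S + 2*5) = (2*q)*(S + 10) = (2*q)*(10 + S) = 2*q*(10 + S))
M(57, h(-17, -9))/(A(68, 163) - 43167) = (40 + 2*(-17)*(10 - 9))/(168 - 43167) = (40 + 2*(-17)*1)/(-42999) = (40 - 34)*(-1/42999) = 6*(-1/42999) = -2/14333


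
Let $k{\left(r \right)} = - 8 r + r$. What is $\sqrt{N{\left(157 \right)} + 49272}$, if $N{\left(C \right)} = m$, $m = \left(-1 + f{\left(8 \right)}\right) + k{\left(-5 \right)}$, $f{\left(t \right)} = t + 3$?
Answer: $\sqrt{49317} \approx 222.07$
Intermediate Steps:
$k{\left(r \right)} = - 7 r$
$f{\left(t \right)} = 3 + t$
$m = 45$ ($m = \left(-1 + \left(3 + 8\right)\right) - -35 = \left(-1 + 11\right) + 35 = 10 + 35 = 45$)
$N{\left(C \right)} = 45$
$\sqrt{N{\left(157 \right)} + 49272} = \sqrt{45 + 49272} = \sqrt{49317}$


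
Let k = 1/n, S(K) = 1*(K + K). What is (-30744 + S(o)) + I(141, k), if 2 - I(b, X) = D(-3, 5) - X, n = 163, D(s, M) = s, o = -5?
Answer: -5012086/163 ≈ -30749.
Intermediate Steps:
S(K) = 2*K (S(K) = 1*(2*K) = 2*K)
k = 1/163 ≈ 0.0061350
I(b, X) = 5 + X (I(b, X) = 2 - (-3 - X) = 2 + (3 + X) = 5 + X)
(-30744 + S(o)) + I(141, k) = (-30744 + 2*(-5)) + (5 + 1/163) = (-30744 - 10) + 816/163 = -30754 + 816/163 = -5012086/163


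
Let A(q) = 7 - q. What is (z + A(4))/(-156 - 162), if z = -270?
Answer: 89/106 ≈ 0.83962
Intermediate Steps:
(z + A(4))/(-156 - 162) = (-270 + (7 - 1*4))/(-156 - 162) = (-270 + (7 - 4))/(-318) = (-270 + 3)*(-1/318) = -267*(-1/318) = 89/106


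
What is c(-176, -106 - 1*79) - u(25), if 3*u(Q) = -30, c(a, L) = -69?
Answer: -59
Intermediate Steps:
u(Q) = -10 (u(Q) = (⅓)*(-30) = -10)
c(-176, -106 - 1*79) - u(25) = -69 - 1*(-10) = -69 + 10 = -59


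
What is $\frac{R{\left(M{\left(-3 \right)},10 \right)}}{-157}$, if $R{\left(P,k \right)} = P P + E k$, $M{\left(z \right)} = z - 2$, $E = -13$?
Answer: $\frac{105}{157} \approx 0.66879$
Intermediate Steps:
$M{\left(z \right)} = -2 + z$ ($M{\left(z \right)} = z - 2 = -2 + z$)
$R{\left(P,k \right)} = P^{2} - 13 k$ ($R{\left(P,k \right)} = P P - 13 k = P^{2} - 13 k$)
$\frac{R{\left(M{\left(-3 \right)},10 \right)}}{-157} = \frac{\left(-2 - 3\right)^{2} - 130}{-157} = \left(\left(-5\right)^{2} - 130\right) \left(- \frac{1}{157}\right) = \left(25 - 130\right) \left(- \frac{1}{157}\right) = \left(-105\right) \left(- \frac{1}{157}\right) = \frac{105}{157}$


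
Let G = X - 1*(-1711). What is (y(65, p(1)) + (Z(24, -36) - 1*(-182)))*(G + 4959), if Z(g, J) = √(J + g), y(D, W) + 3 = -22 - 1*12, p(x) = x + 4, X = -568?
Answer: 884790 + 12204*I*√3 ≈ 8.8479e+5 + 21138.0*I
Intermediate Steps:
p(x) = 4 + x
y(D, W) = -37 (y(D, W) = -3 + (-22 - 1*12) = -3 + (-22 - 12) = -3 - 34 = -37)
G = 1143 (G = -568 - 1*(-1711) = -568 + 1711 = 1143)
(y(65, p(1)) + (Z(24, -36) - 1*(-182)))*(G + 4959) = (-37 + (√(-36 + 24) - 1*(-182)))*(1143 + 4959) = (-37 + (√(-12) + 182))*6102 = (-37 + (2*I*√3 + 182))*6102 = (-37 + (182 + 2*I*√3))*6102 = (145 + 2*I*√3)*6102 = 884790 + 12204*I*√3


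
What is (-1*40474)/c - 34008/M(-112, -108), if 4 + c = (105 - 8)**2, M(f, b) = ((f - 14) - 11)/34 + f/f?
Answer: 10870569338/968715 ≈ 11222.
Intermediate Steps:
M(f, b) = 9/34 + f/34 (M(f, b) = ((-14 + f) - 11)*(1/34) + 1 = (-25 + f)*(1/34) + 1 = (-25/34 + f/34) + 1 = 9/34 + f/34)
c = 9405 (c = -4 + (105 - 8)**2 = -4 + 97**2 = -4 + 9409 = 9405)
(-1*40474)/c - 34008/M(-112, -108) = -1*40474/9405 - 34008/(9/34 + (1/34)*(-112)) = -40474*1/9405 - 34008/(9/34 - 56/17) = -40474/9405 - 34008/(-103/34) = -40474/9405 - 34008*(-34/103) = -40474/9405 + 1156272/103 = 10870569338/968715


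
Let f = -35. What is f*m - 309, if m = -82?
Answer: 2561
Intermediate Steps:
f*m - 309 = -35*(-82) - 309 = 2870 - 309 = 2561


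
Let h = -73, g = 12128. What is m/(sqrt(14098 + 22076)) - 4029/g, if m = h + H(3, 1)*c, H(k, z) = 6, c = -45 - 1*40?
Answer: -4029/12128 - 583*sqrt(36174)/36174 ≈ -3.3975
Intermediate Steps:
c = -85 (c = -45 - 40 = -85)
m = -583 (m = -73 + 6*(-85) = -73 - 510 = -583)
m/(sqrt(14098 + 22076)) - 4029/g = -583/sqrt(14098 + 22076) - 4029/12128 = -583*sqrt(36174)/36174 - 4029*1/12128 = -583*sqrt(36174)/36174 - 4029/12128 = -4029/12128 - 583*sqrt(36174)/36174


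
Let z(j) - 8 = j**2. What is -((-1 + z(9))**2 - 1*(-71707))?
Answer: -79451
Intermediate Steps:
z(j) = 8 + j**2
-((-1 + z(9))**2 - 1*(-71707)) = -((-1 + (8 + 9**2))**2 - 1*(-71707)) = -((-1 + (8 + 81))**2 + 71707) = -((-1 + 89)**2 + 71707) = -(88**2 + 71707) = -(7744 + 71707) = -1*79451 = -79451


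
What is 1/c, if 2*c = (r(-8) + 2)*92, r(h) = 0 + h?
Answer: -1/276 ≈ -0.0036232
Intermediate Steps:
r(h) = h
c = -276 (c = ((-8 + 2)*92)/2 = (-6*92)/2 = (1/2)*(-552) = -276)
1/c = 1/(-276) = -1/276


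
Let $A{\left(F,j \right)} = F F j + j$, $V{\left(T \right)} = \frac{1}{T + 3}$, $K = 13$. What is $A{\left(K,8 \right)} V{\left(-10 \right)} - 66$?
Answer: $- \frac{1822}{7} \approx -260.29$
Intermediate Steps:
$V{\left(T \right)} = \frac{1}{3 + T}$
$A{\left(F,j \right)} = j + j F^{2}$ ($A{\left(F,j \right)} = F^{2} j + j = j F^{2} + j = j + j F^{2}$)
$A{\left(K,8 \right)} V{\left(-10 \right)} - 66 = \frac{8 \left(1 + 13^{2}\right)}{3 - 10} - 66 = \frac{8 \left(1 + 169\right)}{-7} - 66 = 8 \cdot 170 \left(- \frac{1}{7}\right) - 66 = 1360 \left(- \frac{1}{7}\right) - 66 = - \frac{1360}{7} - 66 = - \frac{1822}{7}$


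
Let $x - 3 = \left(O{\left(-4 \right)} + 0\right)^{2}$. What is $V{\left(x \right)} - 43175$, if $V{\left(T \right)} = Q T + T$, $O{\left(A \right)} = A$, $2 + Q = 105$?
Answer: $-41199$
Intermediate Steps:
$Q = 103$ ($Q = -2 + 105 = 103$)
$x = 19$ ($x = 3 + \left(-4 + 0\right)^{2} = 3 + \left(-4\right)^{2} = 3 + 16 = 19$)
$V{\left(T \right)} = 104 T$ ($V{\left(T \right)} = 103 T + T = 104 T$)
$V{\left(x \right)} - 43175 = 104 \cdot 19 - 43175 = 1976 - 43175 = -41199$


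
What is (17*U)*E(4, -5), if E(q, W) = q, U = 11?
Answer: 748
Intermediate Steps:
(17*U)*E(4, -5) = (17*11)*4 = 187*4 = 748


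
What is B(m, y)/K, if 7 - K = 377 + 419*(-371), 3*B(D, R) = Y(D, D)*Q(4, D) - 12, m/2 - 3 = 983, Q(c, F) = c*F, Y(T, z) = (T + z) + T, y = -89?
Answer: 1728348/17231 ≈ 100.30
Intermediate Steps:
Y(T, z) = z + 2*T
Q(c, F) = F*c
m = 1972 (m = 6 + 2*983 = 6 + 1966 = 1972)
B(D, R) = -4 + 4*D**2 (B(D, R) = ((D + 2*D)*(D*4) - 12)/3 = ((3*D)*(4*D) - 12)/3 = (12*D**2 - 12)/3 = (-12 + 12*D**2)/3 = -4 + 4*D**2)
K = 155079 (K = 7 - (377 + 419*(-371)) = 7 - (377 - 155449) = 7 - 1*(-155072) = 7 + 155072 = 155079)
B(m, y)/K = (-4 + 4*1972**2)/155079 = (-4 + 4*3888784)*(1/155079) = (-4 + 15555136)*(1/155079) = 15555132*(1/155079) = 1728348/17231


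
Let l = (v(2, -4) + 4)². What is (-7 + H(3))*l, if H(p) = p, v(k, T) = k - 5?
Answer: -4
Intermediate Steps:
v(k, T) = -5 + k
l = 1 (l = ((-5 + 2) + 4)² = (-3 + 4)² = 1² = 1)
(-7 + H(3))*l = (-7 + 3)*1 = -4*1 = -4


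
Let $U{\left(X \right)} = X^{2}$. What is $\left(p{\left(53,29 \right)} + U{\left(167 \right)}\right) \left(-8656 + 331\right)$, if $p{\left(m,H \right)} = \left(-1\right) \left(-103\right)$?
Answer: $-233033400$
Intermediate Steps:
$p{\left(m,H \right)} = 103$
$\left(p{\left(53,29 \right)} + U{\left(167 \right)}\right) \left(-8656 + 331\right) = \left(103 + 167^{2}\right) \left(-8656 + 331\right) = \left(103 + 27889\right) \left(-8325\right) = 27992 \left(-8325\right) = -233033400$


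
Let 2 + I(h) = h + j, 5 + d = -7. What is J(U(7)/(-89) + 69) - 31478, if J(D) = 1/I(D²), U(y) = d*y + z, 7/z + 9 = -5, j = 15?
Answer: -4892918033370/155439293 ≈ -31478.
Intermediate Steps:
z = -½ (z = 7/(-9 - 5) = 7/(-14) = 7*(-1/14) = -½ ≈ -0.50000)
d = -12 (d = -5 - 7 = -12)
U(y) = -½ - 12*y (U(y) = -12*y - ½ = -½ - 12*y)
I(h) = 13 + h (I(h) = -2 + (h + 15) = -2 + (15 + h) = 13 + h)
J(D) = 1/(13 + D²)
J(U(7)/(-89) + 69) - 31478 = 1/(13 + ((-½ - 12*7)/(-89) + 69)²) - 31478 = 1/(13 + ((-½ - 84)*(-1/89) + 69)²) - 31478 = 1/(13 + (-169/2*(-1/89) + 69)²) - 31478 = 1/(13 + (169/178 + 69)²) - 31478 = 1/(13 + (12451/178)²) - 31478 = 1/(13 + 155027401/31684) - 31478 = 1/(155439293/31684) - 31478 = 31684/155439293 - 31478 = -4892918033370/155439293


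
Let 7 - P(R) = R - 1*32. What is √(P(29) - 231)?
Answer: I*√221 ≈ 14.866*I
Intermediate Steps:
P(R) = 39 - R (P(R) = 7 - (R - 1*32) = 7 - (R - 32) = 7 - (-32 + R) = 7 + (32 - R) = 39 - R)
√(P(29) - 231) = √((39 - 1*29) - 231) = √((39 - 29) - 231) = √(10 - 231) = √(-221) = I*√221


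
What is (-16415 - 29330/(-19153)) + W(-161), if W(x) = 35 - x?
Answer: -310613177/19153 ≈ -16217.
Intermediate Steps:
(-16415 - 29330/(-19153)) + W(-161) = (-16415 - 29330/(-19153)) + (35 - 1*(-161)) = (-16415 - 29330*(-1/19153)) + (35 + 161) = (-16415 + 29330/19153) + 196 = -314367165/19153 + 196 = -310613177/19153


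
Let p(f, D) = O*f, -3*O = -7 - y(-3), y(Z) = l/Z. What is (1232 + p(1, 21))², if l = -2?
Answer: 123454321/81 ≈ 1.5241e+6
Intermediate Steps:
y(Z) = -2/Z
O = 23/9 (O = -(-7 - (-2)/(-3))/3 = -(-7 - (-2)*(-1)/3)/3 = -(-7 - 1*⅔)/3 = -(-7 - ⅔)/3 = -⅓*(-23/3) = 23/9 ≈ 2.5556)
p(f, D) = 23*f/9
(1232 + p(1, 21))² = (1232 + (23/9)*1)² = (1232 + 23/9)² = (11111/9)² = 123454321/81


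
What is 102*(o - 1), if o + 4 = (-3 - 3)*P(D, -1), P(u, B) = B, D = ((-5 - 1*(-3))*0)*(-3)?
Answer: 102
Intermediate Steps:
D = 0 (D = ((-5 + 3)*0)*(-3) = -2*0*(-3) = 0*(-3) = 0)
o = 2 (o = -4 + (-3 - 3)*(-1) = -4 - 6*(-1) = -4 + 6 = 2)
102*(o - 1) = 102*(2 - 1) = 102*1 = 102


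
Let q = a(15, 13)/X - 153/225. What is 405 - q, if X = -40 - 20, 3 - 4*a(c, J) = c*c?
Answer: 80951/200 ≈ 404.75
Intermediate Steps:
a(c, J) = 3/4 - c**2/4 (a(c, J) = 3/4 - c*c/4 = 3/4 - c**2/4)
X = -60
q = 49/200 (q = (3/4 - 1/4*15**2)/(-60) - 153/225 = (3/4 - 1/4*225)*(-1/60) - 153*1/225 = (3/4 - 225/4)*(-1/60) - 17/25 = -111/2*(-1/60) - 17/25 = 37/40 - 17/25 = 49/200 ≈ 0.24500)
405 - q = 405 - 1*49/200 = 405 - 49/200 = 80951/200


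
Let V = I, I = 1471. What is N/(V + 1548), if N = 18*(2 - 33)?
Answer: -558/3019 ≈ -0.18483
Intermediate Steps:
V = 1471
N = -558 (N = 18*(-31) = -558)
N/(V + 1548) = -558/(1471 + 1548) = -558/3019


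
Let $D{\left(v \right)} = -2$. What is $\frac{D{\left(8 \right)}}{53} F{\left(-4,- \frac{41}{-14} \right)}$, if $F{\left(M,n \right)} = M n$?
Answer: $\frac{164}{371} \approx 0.44205$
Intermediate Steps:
$\frac{D{\left(8 \right)}}{53} F{\left(-4,- \frac{41}{-14} \right)} = - \frac{2}{53} \left(- 4 \left(- \frac{41}{-14}\right)\right) = \left(-2\right) \frac{1}{53} \left(- 4 \left(\left(-41\right) \left(- \frac{1}{14}\right)\right)\right) = - \frac{2 \left(\left(-4\right) \frac{41}{14}\right)}{53} = \left(- \frac{2}{53}\right) \left(- \frac{82}{7}\right) = \frac{164}{371}$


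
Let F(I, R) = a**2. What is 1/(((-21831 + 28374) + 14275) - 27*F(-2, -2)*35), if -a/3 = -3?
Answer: -1/55727 ≈ -1.7945e-5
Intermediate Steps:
a = 9 (a = -3*(-3) = 9)
F(I, R) = 81 (F(I, R) = 9**2 = 81)
1/(((-21831 + 28374) + 14275) - 27*F(-2, -2)*35) = 1/(((-21831 + 28374) + 14275) - 27*81*35) = 1/((6543 + 14275) - 2187*35) = 1/(20818 - 76545) = 1/(-55727) = -1/55727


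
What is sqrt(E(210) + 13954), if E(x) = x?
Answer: 2*sqrt(3541) ≈ 119.01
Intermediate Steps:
sqrt(E(210) + 13954) = sqrt(210 + 13954) = sqrt(14164) = 2*sqrt(3541)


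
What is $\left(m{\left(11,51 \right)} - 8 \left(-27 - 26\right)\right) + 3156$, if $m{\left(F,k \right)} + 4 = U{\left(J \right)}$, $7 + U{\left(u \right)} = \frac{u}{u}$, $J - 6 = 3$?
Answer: $3570$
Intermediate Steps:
$J = 9$ ($J = 6 + 3 = 9$)
$U{\left(u \right)} = -6$ ($U{\left(u \right)} = -7 + \frac{u}{u} = -7 + 1 = -6$)
$m{\left(F,k \right)} = -10$ ($m{\left(F,k \right)} = -4 - 6 = -10$)
$\left(m{\left(11,51 \right)} - 8 \left(-27 - 26\right)\right) + 3156 = \left(-10 - 8 \left(-27 - 26\right)\right) + 3156 = \left(-10 - -424\right) + 3156 = \left(-10 + 424\right) + 3156 = 414 + 3156 = 3570$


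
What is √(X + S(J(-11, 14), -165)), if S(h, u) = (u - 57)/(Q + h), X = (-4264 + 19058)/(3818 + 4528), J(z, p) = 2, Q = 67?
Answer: I*√78754461/7383 ≈ 1.202*I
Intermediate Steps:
X = 569/321 (X = 14794/8346 = 14794*(1/8346) = 569/321 ≈ 1.7726)
S(h, u) = (-57 + u)/(67 + h) (S(h, u) = (u - 57)/(67 + h) = (-57 + u)/(67 + h))
√(X + S(J(-11, 14), -165)) = √(569/321 + (-57 - 165)/(67 + 2)) = √(569/321 - 222/69) = √(569/321 + (1/69)*(-222)) = √(569/321 - 74/23) = √(-10667/7383) = I*√78754461/7383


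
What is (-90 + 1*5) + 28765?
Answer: 28680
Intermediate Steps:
(-90 + 1*5) + 28765 = (-90 + 5) + 28765 = -85 + 28765 = 28680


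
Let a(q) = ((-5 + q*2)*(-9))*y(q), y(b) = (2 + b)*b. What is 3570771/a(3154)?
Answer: -1190257/188220639816 ≈ -6.3237e-6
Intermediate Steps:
y(b) = b*(2 + b)
a(q) = q*(2 + q)*(45 - 18*q) (a(q) = ((-5 + q*2)*(-9))*(q*(2 + q)) = ((-5 + 2*q)*(-9))*(q*(2 + q)) = (45 - 18*q)*(q*(2 + q)) = q*(2 + q)*(45 - 18*q))
3570771/a(3154) = 3570771/((9*3154*(10 + 3154 - 2*3154²))) = 3570771/((9*3154*(10 + 3154 - 2*9947716))) = 3570771/((9*3154*(10 + 3154 - 19895432))) = 3570771/((9*3154*(-19892268))) = 3570771/(-564661919448) = 3570771*(-1/564661919448) = -1190257/188220639816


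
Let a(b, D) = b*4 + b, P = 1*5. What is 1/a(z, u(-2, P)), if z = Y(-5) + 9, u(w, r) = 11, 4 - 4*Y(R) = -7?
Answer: 4/235 ≈ 0.017021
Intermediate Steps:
Y(R) = 11/4 (Y(R) = 1 - ¼*(-7) = 1 + 7/4 = 11/4)
P = 5
z = 47/4 (z = 11/4 + 9 = 47/4 ≈ 11.750)
a(b, D) = 5*b (a(b, D) = 4*b + b = 5*b)
1/a(z, u(-2, P)) = 1/(5*(47/4)) = 1/(235/4) = 4/235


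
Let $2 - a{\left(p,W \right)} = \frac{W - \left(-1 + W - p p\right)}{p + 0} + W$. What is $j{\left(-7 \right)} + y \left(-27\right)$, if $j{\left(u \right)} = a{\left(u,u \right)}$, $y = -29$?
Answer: $\frac{5594}{7} \approx 799.14$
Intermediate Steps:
$a{\left(p,W \right)} = 2 - W - \frac{1 + p^{2}}{p}$ ($a{\left(p,W \right)} = 2 - \left(\frac{W - \left(-1 + W - p p\right)}{p + 0} + W\right) = 2 - \left(\frac{W - \left(-1 + W - p^{2}\right)}{p} + W\right) = 2 - \left(\frac{W + \left(1 + p^{2} - W\right)}{p} + W\right) = 2 - \left(\frac{1 + p^{2}}{p} + W\right) = 2 - \left(W + \frac{1 + p^{2}}{p}\right) = 2 - W - \frac{1 + p^{2}}{p}$)
$j{\left(u \right)} = 2 - \frac{1}{u} - 2 u$ ($j{\left(u \right)} = 2 - u - u - \frac{1}{u} = 2 - \frac{1}{u} - 2 u$)
$j{\left(-7 \right)} + y \left(-27\right) = \left(2 - \frac{1}{-7} - -14\right) - -783 = \left(2 - - \frac{1}{7} + 14\right) + 783 = \left(2 + \frac{1}{7} + 14\right) + 783 = \frac{113}{7} + 783 = \frac{5594}{7}$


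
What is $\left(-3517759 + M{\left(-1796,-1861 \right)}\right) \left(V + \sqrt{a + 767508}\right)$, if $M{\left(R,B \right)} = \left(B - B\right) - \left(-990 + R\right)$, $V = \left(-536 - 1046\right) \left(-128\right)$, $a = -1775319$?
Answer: $-711767972608 - 10544919 i \sqrt{111979} \approx -7.1177 \cdot 10^{11} - 3.5287 \cdot 10^{9} i$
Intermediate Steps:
$V = 202496$ ($V = \left(-1582\right) \left(-128\right) = 202496$)
$M{\left(R,B \right)} = 990 - R$ ($M{\left(R,B \right)} = 0 - \left(-990 + R\right) = 990 - R$)
$\left(-3517759 + M{\left(-1796,-1861 \right)}\right) \left(V + \sqrt{a + 767508}\right) = \left(-3517759 + \left(990 - -1796\right)\right) \left(202496 + \sqrt{-1775319 + 767508}\right) = \left(-3517759 + \left(990 + 1796\right)\right) \left(202496 + \sqrt{-1007811}\right) = \left(-3517759 + 2786\right) \left(202496 + 3 i \sqrt{111979}\right) = - 3514973 \left(202496 + 3 i \sqrt{111979}\right) = -711767972608 - 10544919 i \sqrt{111979}$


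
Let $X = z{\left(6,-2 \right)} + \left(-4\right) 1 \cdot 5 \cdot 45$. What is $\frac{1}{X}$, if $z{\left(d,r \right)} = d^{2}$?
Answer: $- \frac{1}{864} \approx -0.0011574$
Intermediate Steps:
$X = -864$ ($X = 6^{2} + \left(-4\right) 1 \cdot 5 \cdot 45 = 36 + \left(-4\right) 5 \cdot 45 = 36 - 900 = -864$)
$\frac{1}{X} = \frac{1}{-864} = - \frac{1}{864}$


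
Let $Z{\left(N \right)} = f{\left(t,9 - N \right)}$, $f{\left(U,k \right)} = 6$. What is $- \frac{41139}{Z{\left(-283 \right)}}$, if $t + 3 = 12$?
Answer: $- \frac{13713}{2} \approx -6856.5$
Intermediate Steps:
$t = 9$ ($t = -3 + 12 = 9$)
$Z{\left(N \right)} = 6$
$- \frac{41139}{Z{\left(-283 \right)}} = - \frac{41139}{6} = \left(-41139\right) \frac{1}{6} = - \frac{13713}{2}$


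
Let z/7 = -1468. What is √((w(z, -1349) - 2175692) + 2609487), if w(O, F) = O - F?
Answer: 2*√106217 ≈ 651.82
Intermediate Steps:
z = -10276 (z = 7*(-1468) = -10276)
√((w(z, -1349) - 2175692) + 2609487) = √(((-10276 - 1*(-1349)) - 2175692) + 2609487) = √(((-10276 + 1349) - 2175692) + 2609487) = √((-8927 - 2175692) + 2609487) = √(-2184619 + 2609487) = √424868 = 2*√106217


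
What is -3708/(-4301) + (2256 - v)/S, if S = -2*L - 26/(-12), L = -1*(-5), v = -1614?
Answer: -99694944/202147 ≈ -493.18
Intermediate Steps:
L = 5
S = -47/6 (S = -2*5 - 26/(-12) = -10 - 26*(-1/12) = -10 + 13/6 = -47/6 ≈ -7.8333)
-3708/(-4301) + (2256 - v)/S = -3708/(-4301) + (2256 - 1*(-1614))/(-47/6) = -3708*(-1/4301) + (2256 + 1614)*(-6/47) = 3708/4301 + 3870*(-6/47) = 3708/4301 - 23220/47 = -99694944/202147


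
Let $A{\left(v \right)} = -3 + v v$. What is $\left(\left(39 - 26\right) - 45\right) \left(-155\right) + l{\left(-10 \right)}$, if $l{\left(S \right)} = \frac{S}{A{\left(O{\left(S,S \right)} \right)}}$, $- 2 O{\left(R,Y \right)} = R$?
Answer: $\frac{54555}{11} \approx 4959.5$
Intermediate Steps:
$O{\left(R,Y \right)} = - \frac{R}{2}$
$A{\left(v \right)} = -3 + v^{2}$
$l{\left(S \right)} = \frac{S}{-3 + \frac{S^{2}}{4}}$ ($l{\left(S \right)} = \frac{S}{-3 + \left(- \frac{S}{2}\right)^{2}} = \frac{S}{-3 + \frac{S^{2}}{4}}$)
$\left(\left(39 - 26\right) - 45\right) \left(-155\right) + l{\left(-10 \right)} = \left(\left(39 - 26\right) - 45\right) \left(-155\right) + 4 \left(-10\right) \frac{1}{-12 + \left(-10\right)^{2}} = \left(13 - 45\right) \left(-155\right) + 4 \left(-10\right) \frac{1}{-12 + 100} = \left(-32\right) \left(-155\right) + 4 \left(-10\right) \frac{1}{88} = 4960 + 4 \left(-10\right) \frac{1}{88} = 4960 - \frac{5}{11} = \frac{54555}{11}$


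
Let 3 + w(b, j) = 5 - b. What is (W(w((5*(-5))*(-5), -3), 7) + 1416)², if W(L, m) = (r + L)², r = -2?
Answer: 290395681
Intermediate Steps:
w(b, j) = 2 - b (w(b, j) = -3 + (5 - b) = 2 - b)
W(L, m) = (-2 + L)²
(W(w((5*(-5))*(-5), -3), 7) + 1416)² = ((-2 + (2 - 5*(-5)*(-5)))² + 1416)² = ((-2 + (2 - (-25)*(-5)))² + 1416)² = ((-2 + (2 - 1*125))² + 1416)² = ((-2 + (2 - 125))² + 1416)² = ((-2 - 123)² + 1416)² = ((-125)² + 1416)² = (15625 + 1416)² = 17041² = 290395681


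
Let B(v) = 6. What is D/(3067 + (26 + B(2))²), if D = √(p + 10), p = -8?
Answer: √2/4091 ≈ 0.00034569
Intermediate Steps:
D = √2 (D = √(-8 + 10) = √2 ≈ 1.4142)
D/(3067 + (26 + B(2))²) = √2/(3067 + (26 + 6)²) = √2/(3067 + 32²) = √2/(3067 + 1024) = √2/4091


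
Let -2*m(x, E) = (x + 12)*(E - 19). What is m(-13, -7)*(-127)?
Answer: 1651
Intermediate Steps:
m(x, E) = -(-19 + E)*(12 + x)/2 (m(x, E) = -(x + 12)*(E - 19)/2 = -(12 + x)*(-19 + E)/2 = -(-19 + E)*(12 + x)/2)
m(-13, -7)*(-127) = (114 - 6*(-7) + (19/2)*(-13) - ½*(-7)*(-13))*(-127) = (114 + 42 - 247/2 - 91/2)*(-127) = -13*(-127) = 1651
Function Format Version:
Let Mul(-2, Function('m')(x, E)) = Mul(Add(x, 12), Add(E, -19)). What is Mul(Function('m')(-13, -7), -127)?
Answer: 1651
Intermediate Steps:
Function('m')(x, E) = Mul(Rational(-1, 2), Add(-19, E), Add(12, x)) (Function('m')(x, E) = Mul(Rational(-1, 2), Mul(Add(x, 12), Add(E, -19))) = Mul(Rational(-1, 2), Mul(Add(12, x), Add(-19, E))) = Mul(Rational(-1, 2), Mul(Add(-19, E), Add(12, x))) = Mul(Rational(-1, 2), Add(-19, E), Add(12, x)))
Mul(Function('m')(-13, -7), -127) = Mul(Add(114, Mul(-6, -7), Mul(Rational(19, 2), -13), Mul(Rational(-1, 2), -7, -13)), -127) = Mul(Add(114, 42, Rational(-247, 2), Rational(-91, 2)), -127) = Mul(-13, -127) = 1651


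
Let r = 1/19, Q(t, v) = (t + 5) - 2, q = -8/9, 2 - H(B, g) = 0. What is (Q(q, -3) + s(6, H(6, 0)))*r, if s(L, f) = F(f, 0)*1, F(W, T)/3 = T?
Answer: 1/9 ≈ 0.11111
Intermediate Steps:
F(W, T) = 3*T
H(B, g) = 2 (H(B, g) = 2 - 1*0 = 2 + 0 = 2)
s(L, f) = 0 (s(L, f) = (3*0)*1 = 0*1 = 0)
q = -8/9 (q = -8*1/9 = -8/9 ≈ -0.88889)
Q(t, v) = 3 + t (Q(t, v) = (5 + t) - 2 = 3 + t)
r = 1/19 ≈ 0.052632
(Q(q, -3) + s(6, H(6, 0)))*r = ((3 - 8/9) + 0)*(1/19) = (19/9 + 0)*(1/19) = (19/9)*(1/19) = 1/9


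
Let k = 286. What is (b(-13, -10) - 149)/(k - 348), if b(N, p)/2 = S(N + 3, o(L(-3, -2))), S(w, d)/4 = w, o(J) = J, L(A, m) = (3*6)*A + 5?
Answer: 229/62 ≈ 3.6936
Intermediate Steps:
L(A, m) = 5 + 18*A (L(A, m) = 18*A + 5 = 5 + 18*A)
S(w, d) = 4*w
b(N, p) = 24 + 8*N (b(N, p) = 2*(4*(N + 3)) = 2*(4*(3 + N)) = 2*(12 + 4*N) = 24 + 8*N)
(b(-13, -10) - 149)/(k - 348) = ((24 + 8*(-13)) - 149)/(286 - 348) = ((24 - 104) - 149)/(-62) = (-80 - 149)*(-1/62) = -229*(-1/62) = 229/62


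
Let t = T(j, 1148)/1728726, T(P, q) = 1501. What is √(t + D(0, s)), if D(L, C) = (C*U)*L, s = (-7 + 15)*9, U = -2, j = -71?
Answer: √2594817726/1728726 ≈ 0.029466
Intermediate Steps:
t = 1501/1728726 ≈ 0.00086827
s = 72 (s = 8*9 = 72)
D(L, C) = -2*C*L (D(L, C) = (C*(-2))*L = (-2*C)*L = -2*C*L)
√(t + D(0, s)) = √(1501/1728726 - 2*72*0) = √(1501/1728726 + 0) = √(1501/1728726) = √2594817726/1728726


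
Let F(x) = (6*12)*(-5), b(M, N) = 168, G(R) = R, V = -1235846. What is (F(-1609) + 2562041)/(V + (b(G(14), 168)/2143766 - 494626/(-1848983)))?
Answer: -5076978782052866509/2449314556079360364 ≈ -2.0728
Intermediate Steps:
F(x) = -360 (F(x) = 72*(-5) = -360)
(F(-1609) + 2562041)/(V + (b(G(14), 168)/2143766 - 494626/(-1848983))) = (-360 + 2562041)/(-1235846 + (168/2143766 - 494626/(-1848983))) = 2561681/(-1235846 + (168*(1/2143766) - 494626*(-1/1848983))) = 2561681/(-1235846 + (84/1071883 + 494626/1848983)) = 2561681/(-1235846 + 530336515330/1981893444989) = 2561681/(-2449314556079360364/1981893444989) = 2561681*(-1981893444989/2449314556079360364) = -5076978782052866509/2449314556079360364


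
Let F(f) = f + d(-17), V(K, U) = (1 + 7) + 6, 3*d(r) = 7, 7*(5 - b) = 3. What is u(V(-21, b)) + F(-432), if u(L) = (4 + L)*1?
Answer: -1235/3 ≈ -411.67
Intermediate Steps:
b = 32/7 (b = 5 - 1/7*3 = 5 - 3/7 = 32/7 ≈ 4.5714)
d(r) = 7/3 (d(r) = (1/3)*7 = 7/3)
V(K, U) = 14 (V(K, U) = 8 + 6 = 14)
F(f) = 7/3 + f (F(f) = f + 7/3 = 7/3 + f)
u(L) = 4 + L
u(V(-21, b)) + F(-432) = (4 + 14) + (7/3 - 432) = 18 - 1289/3 = -1235/3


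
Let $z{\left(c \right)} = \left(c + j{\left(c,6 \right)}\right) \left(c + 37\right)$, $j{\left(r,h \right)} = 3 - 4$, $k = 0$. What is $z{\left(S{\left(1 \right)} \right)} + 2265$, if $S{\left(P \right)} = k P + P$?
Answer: $2265$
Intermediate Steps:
$j{\left(r,h \right)} = -1$
$S{\left(P \right)} = P$ ($S{\left(P \right)} = 0 P + P = 0 + P = P$)
$z{\left(c \right)} = \left(-1 + c\right) \left(37 + c\right)$ ($z{\left(c \right)} = \left(c - 1\right) \left(c + 37\right) = \left(-1 + c\right) \left(37 + c\right)$)
$z{\left(S{\left(1 \right)} \right)} + 2265 = \left(-37 + 1^{2} + 36 \cdot 1\right) + 2265 = \left(-37 + 1 + 36\right) + 2265 = 0 + 2265 = 2265$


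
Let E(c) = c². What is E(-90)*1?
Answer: 8100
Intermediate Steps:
E(-90)*1 = (-90)²*1 = 8100*1 = 8100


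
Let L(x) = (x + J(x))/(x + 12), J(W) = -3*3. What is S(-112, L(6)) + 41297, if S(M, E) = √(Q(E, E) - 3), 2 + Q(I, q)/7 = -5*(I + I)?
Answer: 41297 + 4*I*√3/3 ≈ 41297.0 + 2.3094*I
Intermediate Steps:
Q(I, q) = -14 - 70*I (Q(I, q) = -14 + 7*(-5*(I + I)) = -14 + 7*(-10*I) = -14 - 70*I)
J(W) = -9
L(x) = (-9 + x)/(12 + x) (L(x) = (x - 9)/(x + 12) = (-9 + x)/(12 + x))
S(M, E) = √(-17 - 70*E) (S(M, E) = √((-14 - 70*E) - 3) = √(-17 - 70*E))
S(-112, L(6)) + 41297 = √(-17 - 70*(-9 + 6)/(12 + 6)) + 41297 = √(-17 - 70*(-3)/18) + 41297 = √(-17 - 35*(-3)/9) + 41297 = √(-17 - 70*(-⅙)) + 41297 = √(-17 + 35/3) + 41297 = √(-16/3) + 41297 = 4*I*√3/3 + 41297 = 41297 + 4*I*√3/3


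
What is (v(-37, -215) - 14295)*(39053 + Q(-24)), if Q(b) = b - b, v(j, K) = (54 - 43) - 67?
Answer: -560449603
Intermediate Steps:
v(j, K) = -56 (v(j, K) = 11 - 67 = -56)
Q(b) = 0
(v(-37, -215) - 14295)*(39053 + Q(-24)) = (-56 - 14295)*(39053 + 0) = -14351*39053 = -560449603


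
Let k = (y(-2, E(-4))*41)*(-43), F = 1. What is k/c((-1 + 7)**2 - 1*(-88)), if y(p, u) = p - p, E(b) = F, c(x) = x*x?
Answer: 0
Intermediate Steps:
c(x) = x**2
E(b) = 1
y(p, u) = 0
k = 0 (k = (0*41)*(-43) = 0*(-43) = 0)
k/c((-1 + 7)**2 - 1*(-88)) = 0/(((-1 + 7)**2 - 1*(-88))**2) = 0/((6**2 + 88)**2) = 0/((36 + 88)**2) = 0/(124**2) = 0/15376 = 0*(1/15376) = 0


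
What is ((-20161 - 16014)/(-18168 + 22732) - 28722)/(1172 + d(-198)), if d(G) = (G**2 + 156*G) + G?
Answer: -131123383/42399560 ≈ -3.0926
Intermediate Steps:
d(G) = G**2 + 157*G
((-20161 - 16014)/(-18168 + 22732) - 28722)/(1172 + d(-198)) = ((-20161 - 16014)/(-18168 + 22732) - 28722)/(1172 - 198*(157 - 198)) = (-36175/4564 - 28722)/(1172 - 198*(-41)) = (-36175*1/4564 - 28722)/(1172 + 8118) = (-36175/4564 - 28722)/9290 = -131123383/4564*1/9290 = -131123383/42399560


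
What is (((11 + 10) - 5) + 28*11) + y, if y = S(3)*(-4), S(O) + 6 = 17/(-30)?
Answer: 5254/15 ≈ 350.27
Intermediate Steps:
S(O) = -197/30 (S(O) = -6 + 17/(-30) = -6 + 17*(-1/30) = -6 - 17/30 = -197/30)
y = 394/15 (y = -197/30*(-4) = 394/15 ≈ 26.267)
(((11 + 10) - 5) + 28*11) + y = (((11 + 10) - 5) + 28*11) + 394/15 = ((21 - 5) + 308) + 394/15 = (16 + 308) + 394/15 = 324 + 394/15 = 5254/15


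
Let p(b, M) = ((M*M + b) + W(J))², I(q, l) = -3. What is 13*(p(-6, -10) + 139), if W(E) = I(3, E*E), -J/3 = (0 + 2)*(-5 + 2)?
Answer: 109460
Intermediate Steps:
J = 18 (J = -3*(0 + 2)*(-5 + 2) = -6*(-3) = -3*(-6) = 18)
W(E) = -3
p(b, M) = (-3 + b + M²)² (p(b, M) = ((M*M + b) - 3)² = ((M² + b) - 3)² = ((b + M²) - 3)² = (-3 + b + M²)²)
13*(p(-6, -10) + 139) = 13*((-3 - 6 + (-10)²)² + 139) = 13*((-3 - 6 + 100)² + 139) = 13*(91² + 139) = 13*(8281 + 139) = 13*8420 = 109460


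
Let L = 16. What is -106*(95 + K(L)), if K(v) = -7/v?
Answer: -80189/8 ≈ -10024.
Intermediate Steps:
-106*(95 + K(L)) = -106*(95 - 7/16) = -106*1513/16 = -80189/8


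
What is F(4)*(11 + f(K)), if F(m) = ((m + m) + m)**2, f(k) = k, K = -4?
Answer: 1008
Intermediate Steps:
F(m) = 9*m**2 (F(m) = (2*m + m)**2 = (3*m)**2 = 9*m**2)
F(4)*(11 + f(K)) = (9*4**2)*(11 - 4) = (9*16)*7 = 144*7 = 1008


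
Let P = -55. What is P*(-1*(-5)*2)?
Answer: -550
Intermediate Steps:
P*(-1*(-5)*2) = -55*(-1*(-5))*2 = -275*2 = -55*10 = -550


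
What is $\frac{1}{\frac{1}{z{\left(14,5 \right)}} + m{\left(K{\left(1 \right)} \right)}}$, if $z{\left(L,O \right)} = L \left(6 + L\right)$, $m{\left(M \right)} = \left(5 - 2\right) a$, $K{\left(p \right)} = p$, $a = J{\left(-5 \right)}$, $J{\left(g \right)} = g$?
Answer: $- \frac{280}{4199} \approx -0.066683$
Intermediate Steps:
$a = -5$
$m{\left(M \right)} = -15$ ($m{\left(M \right)} = \left(5 - 2\right) \left(-5\right) = 3 \left(-5\right) = -15$)
$\frac{1}{\frac{1}{z{\left(14,5 \right)}} + m{\left(K{\left(1 \right)} \right)}} = \frac{1}{\frac{1}{14 \left(6 + 14\right)} - 15} = \frac{1}{\frac{1}{14 \cdot 20} - 15} = \frac{1}{\frac{1}{280} - 15} = \frac{1}{- \frac{4199}{280}} = - \frac{280}{4199}$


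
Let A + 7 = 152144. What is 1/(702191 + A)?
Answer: 1/854328 ≈ 1.1705e-6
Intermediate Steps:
A = 152137 (A = -7 + 152144 = 152137)
1/(702191 + A) = 1/(702191 + 152137) = 1/854328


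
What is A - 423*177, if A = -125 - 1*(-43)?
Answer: -74953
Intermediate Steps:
A = -82 (A = -125 + 43 = -82)
A - 423*177 = -82 - 423*177 = -82 - 74871 = -74953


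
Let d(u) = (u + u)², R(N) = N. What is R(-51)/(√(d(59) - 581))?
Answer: -51*√13343/13343 ≈ -0.44151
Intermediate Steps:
d(u) = 4*u² (d(u) = (2*u)² = 4*u²)
R(-51)/(√(d(59) - 581)) = -51/√(4*59² - 581) = -51/√(4*3481 - 581) = -51/√(13924 - 581) = -51*√13343/13343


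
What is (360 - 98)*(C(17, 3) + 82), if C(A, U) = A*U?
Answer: 34846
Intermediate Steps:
(360 - 98)*(C(17, 3) + 82) = (360 - 98)*(17*3 + 82) = 262*(51 + 82) = 262*133 = 34846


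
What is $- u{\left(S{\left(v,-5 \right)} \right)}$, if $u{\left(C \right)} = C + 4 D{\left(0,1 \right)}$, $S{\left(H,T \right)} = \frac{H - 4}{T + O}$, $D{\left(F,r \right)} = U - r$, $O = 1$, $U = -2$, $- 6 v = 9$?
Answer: $\frac{85}{8} \approx 10.625$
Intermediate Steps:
$v = - \frac{3}{2}$ ($v = \left(- \frac{1}{6}\right) 9 = - \frac{3}{2} \approx -1.5$)
$D{\left(F,r \right)} = -2 - r$
$S{\left(H,T \right)} = \frac{-4 + H}{1 + T}$ ($S{\left(H,T \right)} = \frac{H - 4}{T + 1} = \frac{-4 + H}{1 + T}$)
$u{\left(C \right)} = -12 + C$ ($u{\left(C \right)} = C + 4 \left(-2 - 1\right) = C + 4 \left(-3\right) = C - 12 = -12 + C$)
$- u{\left(S{\left(v,-5 \right)} \right)} = - (-12 + \frac{-4 - \frac{3}{2}}{1 - 5}) = - (-12 + \frac{1}{-4} \left(- \frac{11}{2}\right)) = - (-12 - - \frac{11}{8}) = - (-12 + \frac{11}{8}) = \left(-1\right) \left(- \frac{85}{8}\right) = \frac{85}{8}$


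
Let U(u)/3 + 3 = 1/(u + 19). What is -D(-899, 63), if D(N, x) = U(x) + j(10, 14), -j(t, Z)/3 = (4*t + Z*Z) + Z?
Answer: 62235/82 ≈ 758.96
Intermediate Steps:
j(t, Z) = -12*t - 3*Z - 3*Z² (j(t, Z) = -3*((4*t + Z*Z) + Z) = -3*((4*t + Z²) + Z) = -3*((Z² + 4*t) + Z) = -3*(Z + Z² + 4*t) = -12*t - 3*Z - 3*Z²)
U(u) = -9 + 3/(19 + u) (U(u) = -9 + 3/(u + 19) = -9 + 3/(19 + u))
D(N, x) = -750 + 3*(-56 - 3*x)/(19 + x) (D(N, x) = 3*(-56 - 3*x)/(19 + x) + (-12*10 - 3*14 - 3*14²) = 3*(-56 - 3*x)/(19 + x) + (-120 - 42 - 3*196) = 3*(-56 - 3*x)/(19 + x) + (-120 - 42 - 588) = 3*(-56 - 3*x)/(19 + x) - 750 = -750 + 3*(-56 - 3*x)/(19 + x))
-D(-899, 63) = -3*(-4806 - 253*63)/(19 + 63) = -3*(-4806 - 15939)/82 = -3*(-20745)/82 = -1*(-62235/82) = 62235/82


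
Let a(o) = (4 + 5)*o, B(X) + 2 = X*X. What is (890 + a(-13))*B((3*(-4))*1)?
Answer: 109766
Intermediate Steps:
B(X) = -2 + X² (B(X) = -2 + X*X = -2 + X²)
a(o) = 9*o
(890 + a(-13))*B((3*(-4))*1) = (890 + 9*(-13))*(-2 + ((3*(-4))*1)²) = (890 - 117)*(-2 + (-12*1)²) = 773*(-2 + (-12)²) = 773*(-2 + 144) = 773*142 = 109766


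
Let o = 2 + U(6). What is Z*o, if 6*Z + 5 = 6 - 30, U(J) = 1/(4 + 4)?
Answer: -493/48 ≈ -10.271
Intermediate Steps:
U(J) = ⅛ (U(J) = 1/8 = ⅛)
o = 17/8 (o = 2 + ⅛ = 17/8 ≈ 2.1250)
Z = -29/6 (Z = -⅚ + (6 - 30)/6 = -⅚ + (⅙)*(-24) = -⅚ - 4 = -29/6 ≈ -4.8333)
Z*o = -29/6*17/8 = -493/48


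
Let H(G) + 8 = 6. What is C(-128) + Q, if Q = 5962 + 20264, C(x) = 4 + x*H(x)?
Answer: 26486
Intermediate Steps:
H(G) = -2 (H(G) = -8 + 6 = -2)
C(x) = 4 - 2*x (C(x) = 4 + x*(-2) = 4 - 2*x)
Q = 26226
C(-128) + Q = (4 - 2*(-128)) + 26226 = (4 + 256) + 26226 = 260 + 26226 = 26486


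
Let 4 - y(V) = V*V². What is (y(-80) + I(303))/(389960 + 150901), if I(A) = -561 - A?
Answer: 170380/180287 ≈ 0.94505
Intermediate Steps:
y(V) = 4 - V³ (y(V) = 4 - V*V² = 4 - V³)
(y(-80) + I(303))/(389960 + 150901) = ((4 - 1*(-80)³) + (-561 - 1*303))/(389960 + 150901) = ((4 - 1*(-512000)) + (-561 - 303))/540861 = ((4 + 512000) - 864)*(1/540861) = (512004 - 864)*(1/540861) = 511140*(1/540861) = 170380/180287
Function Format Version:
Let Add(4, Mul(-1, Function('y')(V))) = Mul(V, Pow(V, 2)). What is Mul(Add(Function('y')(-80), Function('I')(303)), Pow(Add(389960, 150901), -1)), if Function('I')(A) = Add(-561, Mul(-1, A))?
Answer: Rational(170380, 180287) ≈ 0.94505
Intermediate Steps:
Function('y')(V) = Add(4, Mul(-1, Pow(V, 3))) (Function('y')(V) = Add(4, Mul(-1, Mul(V, Pow(V, 2)))) = Add(4, Mul(-1, Pow(V, 3))))
Mul(Add(Function('y')(-80), Function('I')(303)), Pow(Add(389960, 150901), -1)) = Mul(Add(Add(4, Mul(-1, Pow(-80, 3))), Add(-561, Mul(-1, 303))), Pow(Add(389960, 150901), -1)) = Mul(Add(Add(4, Mul(-1, -512000)), Add(-561, -303)), Pow(540861, -1)) = Mul(Add(Add(4, 512000), -864), Rational(1, 540861)) = Mul(Add(512004, -864), Rational(1, 540861)) = Mul(511140, Rational(1, 540861)) = Rational(170380, 180287)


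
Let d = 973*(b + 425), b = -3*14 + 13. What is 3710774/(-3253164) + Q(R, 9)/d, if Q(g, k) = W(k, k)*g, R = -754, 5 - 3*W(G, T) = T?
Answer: -178315049273/156683764314 ≈ -1.1381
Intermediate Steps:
W(G, T) = 5/3 - T/3
b = -29 (b = -42 + 13 = -29)
Q(g, k) = g*(5/3 - k/3) (Q(g, k) = (5/3 - k/3)*g = g*(5/3 - k/3))
d = 385308 (d = 973*(-29 + 425) = 973*396 = 385308)
3710774/(-3253164) + Q(R, 9)/d = 3710774/(-3253164) + ((⅓)*(-754)*(5 - 1*9))/385308 = 3710774*(-1/3253164) + ((⅓)*(-754)*(5 - 9))*(1/385308) = -1855387/1626582 + ((⅓)*(-754)*(-4))*(1/385308) = -1855387/1626582 + (3016/3)*(1/385308) = -1855387/1626582 + 754/288981 = -178315049273/156683764314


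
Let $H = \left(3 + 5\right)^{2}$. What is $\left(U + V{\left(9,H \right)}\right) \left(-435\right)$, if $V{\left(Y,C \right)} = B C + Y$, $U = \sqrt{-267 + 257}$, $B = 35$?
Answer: $-978315 - 435 i \sqrt{10} \approx -9.7832 \cdot 10^{5} - 1375.6 i$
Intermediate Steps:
$U = i \sqrt{10}$ ($U = \sqrt{-10} = i \sqrt{10} \approx 3.1623 i$)
$H = 64$ ($H = 8^{2} = 64$)
$V{\left(Y,C \right)} = Y + 35 C$ ($V{\left(Y,C \right)} = 35 C + Y = Y + 35 C$)
$\left(U + V{\left(9,H \right)}\right) \left(-435\right) = \left(i \sqrt{10} + \left(9 + 35 \cdot 64\right)\right) \left(-435\right) = \left(i \sqrt{10} + \left(9 + 2240\right)\right) \left(-435\right) = \left(i \sqrt{10} + 2249\right) \left(-435\right) = \left(2249 + i \sqrt{10}\right) \left(-435\right) = -978315 - 435 i \sqrt{10}$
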